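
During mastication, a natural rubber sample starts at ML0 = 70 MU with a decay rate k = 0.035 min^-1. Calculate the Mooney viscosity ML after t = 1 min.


ML = ML0 * exp(-k * t)
ML = 70 * exp(-0.035 * 1)
ML = 70 * 0.9656
ML = 67.59 MU

67.59 MU


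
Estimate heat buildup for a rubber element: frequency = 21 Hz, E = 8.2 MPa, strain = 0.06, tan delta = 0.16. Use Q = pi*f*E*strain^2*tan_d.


Q = pi * f * E * strain^2 * tan_d
= pi * 21 * 8.2 * 0.06^2 * 0.16
= pi * 21 * 8.2 * 0.0036 * 0.16
= 0.3116

Q = 0.3116


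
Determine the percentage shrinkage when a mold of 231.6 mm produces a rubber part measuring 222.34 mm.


Shrinkage = (mold - part) / mold * 100
= (231.6 - 222.34) / 231.6 * 100
= 9.26 / 231.6 * 100
= 4.0%

4.0%


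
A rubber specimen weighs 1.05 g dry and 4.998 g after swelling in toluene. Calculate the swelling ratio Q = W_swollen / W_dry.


Q = W_swollen / W_dry
Q = 4.998 / 1.05
Q = 4.76

Q = 4.76


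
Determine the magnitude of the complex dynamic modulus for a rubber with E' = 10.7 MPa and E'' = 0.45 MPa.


|E*| = sqrt(E'^2 + E''^2)
= sqrt(10.7^2 + 0.45^2)
= sqrt(114.4900 + 0.2025)
= 10.709 MPa

10.709 MPa


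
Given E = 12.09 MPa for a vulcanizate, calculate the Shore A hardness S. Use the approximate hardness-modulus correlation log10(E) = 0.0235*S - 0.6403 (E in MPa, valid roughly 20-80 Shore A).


log10(E) = 0.0235*S - 0.6403  =>  S = (log10(E) + 0.6403) / 0.0235
log10(12.09) = 1.082426
S = (1.082426 + 0.6403) / 0.0235 = 1.722726 / 0.0235
S = 73.3

Shore A = 73.3


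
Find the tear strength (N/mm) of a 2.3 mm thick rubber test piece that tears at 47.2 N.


Tear strength = force / thickness
= 47.2 / 2.3
= 20.52 N/mm

20.52 N/mm


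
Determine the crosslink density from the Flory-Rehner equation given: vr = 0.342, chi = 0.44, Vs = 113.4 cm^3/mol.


ln(1 - vr) = ln(1 - 0.342) = -0.4186
Numerator = -((-0.4186) + 0.342 + 0.44 * 0.342^2) = 0.0251
Denominator = 113.4 * (0.342^(1/3) - 0.342/2) = 59.9114
nu = 0.0251 / 59.9114 = 4.1872e-04 mol/cm^3

4.1872e-04 mol/cm^3


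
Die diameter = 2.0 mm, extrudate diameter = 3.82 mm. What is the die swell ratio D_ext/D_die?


Die swell ratio = D_extrudate / D_die
= 3.82 / 2.0
= 1.91

Die swell = 1.91


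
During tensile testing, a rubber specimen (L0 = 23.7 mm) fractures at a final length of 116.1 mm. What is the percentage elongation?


Elongation = (Lf - L0) / L0 * 100
= (116.1 - 23.7) / 23.7 * 100
= 92.4 / 23.7 * 100
= 389.9%

389.9%


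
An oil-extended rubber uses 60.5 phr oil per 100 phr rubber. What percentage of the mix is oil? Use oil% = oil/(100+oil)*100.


Oil % = oil / (100 + oil) * 100
= 60.5 / (100 + 60.5) * 100
= 60.5 / 160.5 * 100
= 37.69%

37.69%


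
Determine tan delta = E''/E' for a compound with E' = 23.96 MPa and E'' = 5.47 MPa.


tan delta = E'' / E'
= 5.47 / 23.96
= 0.2283

tan delta = 0.2283


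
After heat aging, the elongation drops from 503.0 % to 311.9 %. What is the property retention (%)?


Retention = aged / original * 100
= 311.9 / 503.0 * 100
= 62.0%

62.0%


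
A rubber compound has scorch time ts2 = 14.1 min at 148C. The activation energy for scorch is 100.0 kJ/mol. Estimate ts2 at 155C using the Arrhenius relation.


Convert temperatures: T1 = 148 + 273.15 = 421.15 K, T2 = 155 + 273.15 = 428.15 K
ts2_new = 14.1 * exp(100000 / 8.314 * (1/428.15 - 1/421.15))
1/T2 - 1/T1 = -3.8821e-05
ts2_new = 8.84 min

8.84 min


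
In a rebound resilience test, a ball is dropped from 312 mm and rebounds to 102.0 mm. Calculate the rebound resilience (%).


Resilience = h_rebound / h_drop * 100
= 102.0 / 312 * 100
= 32.7%

32.7%


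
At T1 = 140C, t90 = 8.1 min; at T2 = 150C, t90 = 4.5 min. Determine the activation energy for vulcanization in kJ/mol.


T1 = 413.15 K, T2 = 423.15 K
1/T1 - 1/T2 = 5.7200e-05
ln(t1/t2) = ln(8.1/4.5) = 0.5878
Ea = 8.314 * 0.5878 / 5.7200e-05 = 85434.2186 J/mol
Ea = 85.43 kJ/mol

85.43 kJ/mol


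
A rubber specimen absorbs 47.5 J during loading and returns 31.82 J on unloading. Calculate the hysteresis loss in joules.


Hysteresis loss = loading - unloading
= 47.5 - 31.82
= 15.68 J

15.68 J


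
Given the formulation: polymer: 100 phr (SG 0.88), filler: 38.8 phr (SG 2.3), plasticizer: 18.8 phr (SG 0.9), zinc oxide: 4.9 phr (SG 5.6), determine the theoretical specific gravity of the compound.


Sum of weights = 162.5
Volume contributions:
  polymer: 100/0.88 = 113.6364
  filler: 38.8/2.3 = 16.8696
  plasticizer: 18.8/0.9 = 20.8889
  zinc oxide: 4.9/5.6 = 0.8750
Sum of volumes = 152.2698
SG = 162.5 / 152.2698 = 1.067

SG = 1.067


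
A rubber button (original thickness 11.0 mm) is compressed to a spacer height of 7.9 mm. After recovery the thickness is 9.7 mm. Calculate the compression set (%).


CS = (t0 - recovered) / (t0 - ts) * 100
= (11.0 - 9.7) / (11.0 - 7.9) * 100
= 1.3 / 3.1 * 100
= 41.9%

41.9%


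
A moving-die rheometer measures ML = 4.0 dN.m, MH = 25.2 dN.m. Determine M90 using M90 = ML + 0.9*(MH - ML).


M90 = ML + 0.9 * (MH - ML)
M90 = 4.0 + 0.9 * (25.2 - 4.0)
M90 = 4.0 + 0.9 * 21.2
M90 = 23.08 dN.m

23.08 dN.m


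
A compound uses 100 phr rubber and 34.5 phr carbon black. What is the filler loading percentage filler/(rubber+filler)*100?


Filler % = filler / (rubber + filler) * 100
= 34.5 / (100 + 34.5) * 100
= 34.5 / 134.5 * 100
= 25.65%

25.65%


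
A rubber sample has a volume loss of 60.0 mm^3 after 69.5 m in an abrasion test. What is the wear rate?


Rate = volume_loss / distance
= 60.0 / 69.5
= 0.863 mm^3/m

0.863 mm^3/m


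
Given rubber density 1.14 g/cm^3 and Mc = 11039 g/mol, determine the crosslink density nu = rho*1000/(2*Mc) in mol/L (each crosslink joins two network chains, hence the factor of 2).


nu = rho * 1000 / (2 * Mc)
nu = 1.14 * 1000 / (2 * 11039)
nu = 1140.0 / 22078
nu = 0.0516 mol/L

0.0516 mol/L


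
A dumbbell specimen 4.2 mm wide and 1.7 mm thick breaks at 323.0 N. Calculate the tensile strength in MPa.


Area = width * thickness = 4.2 * 1.7 = 7.14 mm^2
TS = force / area = 323.0 / 7.14 = 45.24 MPa

45.24 MPa


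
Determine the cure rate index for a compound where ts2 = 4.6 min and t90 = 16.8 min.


CRI = 100 / (t90 - ts2)
= 100 / (16.8 - 4.6)
= 100 / 12.2
= 8.2 min^-1

8.2 min^-1


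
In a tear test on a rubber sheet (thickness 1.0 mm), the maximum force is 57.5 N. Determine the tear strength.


Tear strength = force / thickness
= 57.5 / 1.0
= 57.5 N/mm

57.5 N/mm


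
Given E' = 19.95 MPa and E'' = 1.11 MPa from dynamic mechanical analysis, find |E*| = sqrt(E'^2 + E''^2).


|E*| = sqrt(E'^2 + E''^2)
= sqrt(19.95^2 + 1.11^2)
= sqrt(398.0025 + 1.2321)
= 19.981 MPa

19.981 MPa


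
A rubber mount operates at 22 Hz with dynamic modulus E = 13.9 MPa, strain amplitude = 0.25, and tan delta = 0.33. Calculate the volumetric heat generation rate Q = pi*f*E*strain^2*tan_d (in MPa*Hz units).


Q = pi * f * E * strain^2 * tan_d
= pi * 22 * 13.9 * 0.25^2 * 0.33
= pi * 22 * 13.9 * 0.0625 * 0.33
= 19.8144

Q = 19.8144


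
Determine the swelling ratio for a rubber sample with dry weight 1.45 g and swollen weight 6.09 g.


Q = W_swollen / W_dry
Q = 6.09 / 1.45
Q = 4.2

Q = 4.2


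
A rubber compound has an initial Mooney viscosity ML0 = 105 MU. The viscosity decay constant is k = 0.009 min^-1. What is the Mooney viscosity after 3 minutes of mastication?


ML = ML0 * exp(-k * t)
ML = 105 * exp(-0.009 * 3)
ML = 105 * 0.9734
ML = 102.2 MU

102.2 MU


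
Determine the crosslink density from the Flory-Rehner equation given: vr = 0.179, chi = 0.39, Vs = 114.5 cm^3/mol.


ln(1 - vr) = ln(1 - 0.179) = -0.1972
Numerator = -((-0.1972) + 0.179 + 0.39 * 0.179^2) = 0.0057
Denominator = 114.5 * (0.179^(1/3) - 0.179/2) = 54.2815
nu = 0.0057 / 54.2815 = 1.0567e-04 mol/cm^3

1.0567e-04 mol/cm^3


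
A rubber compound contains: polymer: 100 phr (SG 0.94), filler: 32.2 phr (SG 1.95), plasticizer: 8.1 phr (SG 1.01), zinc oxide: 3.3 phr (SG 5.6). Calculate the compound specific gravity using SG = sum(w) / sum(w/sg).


Sum of weights = 143.6
Volume contributions:
  polymer: 100/0.94 = 106.3830
  filler: 32.2/1.95 = 16.5128
  plasticizer: 8.1/1.01 = 8.0198
  zinc oxide: 3.3/5.6 = 0.5893
Sum of volumes = 131.5049
SG = 143.6 / 131.5049 = 1.092

SG = 1.092


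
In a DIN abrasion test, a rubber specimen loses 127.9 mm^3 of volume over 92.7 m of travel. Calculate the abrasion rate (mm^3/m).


Rate = volume_loss / distance
= 127.9 / 92.7
= 1.38 mm^3/m

1.38 mm^3/m


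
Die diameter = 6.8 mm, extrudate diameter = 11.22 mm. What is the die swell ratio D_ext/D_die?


Die swell ratio = D_extrudate / D_die
= 11.22 / 6.8
= 1.65

Die swell = 1.65


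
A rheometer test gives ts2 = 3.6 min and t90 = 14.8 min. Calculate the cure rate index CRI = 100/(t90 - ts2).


CRI = 100 / (t90 - ts2)
= 100 / (14.8 - 3.6)
= 100 / 11.2
= 8.93 min^-1

8.93 min^-1


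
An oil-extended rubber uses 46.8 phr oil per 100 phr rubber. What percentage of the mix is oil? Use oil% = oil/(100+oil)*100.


Oil % = oil / (100 + oil) * 100
= 46.8 / (100 + 46.8) * 100
= 46.8 / 146.8 * 100
= 31.88%

31.88%


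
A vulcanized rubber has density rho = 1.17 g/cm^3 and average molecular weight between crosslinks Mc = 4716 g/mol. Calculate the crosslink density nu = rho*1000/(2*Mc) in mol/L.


nu = rho * 1000 / (2 * Mc)
nu = 1.17 * 1000 / (2 * 4716)
nu = 1170.0 / 9432
nu = 0.1240 mol/L

0.1240 mol/L


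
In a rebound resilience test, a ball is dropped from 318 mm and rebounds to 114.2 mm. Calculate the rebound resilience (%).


Resilience = h_rebound / h_drop * 100
= 114.2 / 318 * 100
= 35.9%

35.9%


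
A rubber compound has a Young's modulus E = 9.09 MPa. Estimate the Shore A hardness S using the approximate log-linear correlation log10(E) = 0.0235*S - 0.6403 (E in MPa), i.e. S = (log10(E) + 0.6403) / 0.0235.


log10(E) = 0.0235*S - 0.6403  =>  S = (log10(E) + 0.6403) / 0.0235
log10(9.09) = 0.958564
S = (0.958564 + 0.6403) / 0.0235 = 1.598864 / 0.0235
S = 68.0

Shore A = 68.0


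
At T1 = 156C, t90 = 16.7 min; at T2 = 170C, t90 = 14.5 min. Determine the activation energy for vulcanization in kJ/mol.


T1 = 429.15 K, T2 = 443.15 K
1/T1 - 1/T2 = 7.3615e-05
ln(t1/t2) = ln(16.7/14.5) = 0.1413
Ea = 8.314 * 0.1413 / 7.3615e-05 = 15953.6945 J/mol
Ea = 15.95 kJ/mol

15.95 kJ/mol


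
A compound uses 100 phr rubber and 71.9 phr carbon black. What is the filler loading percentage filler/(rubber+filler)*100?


Filler % = filler / (rubber + filler) * 100
= 71.9 / (100 + 71.9) * 100
= 71.9 / 171.9 * 100
= 41.83%

41.83%


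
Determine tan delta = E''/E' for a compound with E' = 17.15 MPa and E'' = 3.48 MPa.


tan delta = E'' / E'
= 3.48 / 17.15
= 0.2029

tan delta = 0.2029


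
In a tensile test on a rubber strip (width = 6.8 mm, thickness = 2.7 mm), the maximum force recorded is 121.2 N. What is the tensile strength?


Area = width * thickness = 6.8 * 2.7 = 18.36 mm^2
TS = force / area = 121.2 / 18.36 = 6.6 MPa

6.6 MPa


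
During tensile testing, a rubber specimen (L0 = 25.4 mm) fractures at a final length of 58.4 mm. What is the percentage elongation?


Elongation = (Lf - L0) / L0 * 100
= (58.4 - 25.4) / 25.4 * 100
= 33.0 / 25.4 * 100
= 129.9%

129.9%


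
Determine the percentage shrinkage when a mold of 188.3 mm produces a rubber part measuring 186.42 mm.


Shrinkage = (mold - part) / mold * 100
= (188.3 - 186.42) / 188.3 * 100
= 1.88 / 188.3 * 100
= 1.0%

1.0%


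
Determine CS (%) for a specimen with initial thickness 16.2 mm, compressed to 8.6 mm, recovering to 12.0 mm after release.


CS = (t0 - recovered) / (t0 - ts) * 100
= (16.2 - 12.0) / (16.2 - 8.6) * 100
= 4.2 / 7.6 * 100
= 55.3%

55.3%


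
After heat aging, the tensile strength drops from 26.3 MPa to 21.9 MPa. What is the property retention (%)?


Retention = aged / original * 100
= 21.9 / 26.3 * 100
= 83.3%

83.3%


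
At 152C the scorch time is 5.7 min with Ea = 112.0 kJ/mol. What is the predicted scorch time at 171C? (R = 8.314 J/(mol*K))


Convert temperatures: T1 = 152 + 273.15 = 425.15 K, T2 = 171 + 273.15 = 444.15 K
ts2_new = 5.7 * exp(112000 / 8.314 * (1/444.15 - 1/425.15))
1/T2 - 1/T1 = -1.0062e-04
ts2_new = 1.47 min

1.47 min


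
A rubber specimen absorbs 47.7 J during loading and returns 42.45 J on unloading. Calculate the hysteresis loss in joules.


Hysteresis loss = loading - unloading
= 47.7 - 42.45
= 5.25 J

5.25 J


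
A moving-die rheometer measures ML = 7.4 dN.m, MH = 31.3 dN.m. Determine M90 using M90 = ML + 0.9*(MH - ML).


M90 = ML + 0.9 * (MH - ML)
M90 = 7.4 + 0.9 * (31.3 - 7.4)
M90 = 7.4 + 0.9 * 23.9
M90 = 28.91 dN.m

28.91 dN.m


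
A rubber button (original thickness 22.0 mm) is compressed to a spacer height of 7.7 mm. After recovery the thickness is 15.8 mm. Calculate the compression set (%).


CS = (t0 - recovered) / (t0 - ts) * 100
= (22.0 - 15.8) / (22.0 - 7.7) * 100
= 6.2 / 14.3 * 100
= 43.4%

43.4%


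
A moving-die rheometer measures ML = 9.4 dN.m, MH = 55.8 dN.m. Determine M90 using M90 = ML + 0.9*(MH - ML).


M90 = ML + 0.9 * (MH - ML)
M90 = 9.4 + 0.9 * (55.8 - 9.4)
M90 = 9.4 + 0.9 * 46.4
M90 = 51.16 dN.m

51.16 dN.m


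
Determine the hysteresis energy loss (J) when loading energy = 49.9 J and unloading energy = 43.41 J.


Hysteresis loss = loading - unloading
= 49.9 - 43.41
= 6.49 J

6.49 J


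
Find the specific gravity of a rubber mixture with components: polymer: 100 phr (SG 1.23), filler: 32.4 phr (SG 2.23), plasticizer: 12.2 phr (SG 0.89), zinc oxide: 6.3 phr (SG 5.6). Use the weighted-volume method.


Sum of weights = 150.9
Volume contributions:
  polymer: 100/1.23 = 81.3008
  filler: 32.4/2.23 = 14.5291
  plasticizer: 12.2/0.89 = 13.7079
  zinc oxide: 6.3/5.6 = 1.1250
Sum of volumes = 110.6628
SG = 150.9 / 110.6628 = 1.364

SG = 1.364


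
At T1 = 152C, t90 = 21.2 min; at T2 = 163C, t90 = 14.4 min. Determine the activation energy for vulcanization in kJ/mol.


T1 = 425.15 K, T2 = 436.15 K
1/T1 - 1/T2 = 5.9322e-05
ln(t1/t2) = ln(21.2/14.4) = 0.3868
Ea = 8.314 * 0.3868 / 5.9322e-05 = 54206.5187 J/mol
Ea = 54.21 kJ/mol

54.21 kJ/mol


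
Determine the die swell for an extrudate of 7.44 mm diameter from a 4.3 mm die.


Die swell ratio = D_extrudate / D_die
= 7.44 / 4.3
= 1.73

Die swell = 1.73


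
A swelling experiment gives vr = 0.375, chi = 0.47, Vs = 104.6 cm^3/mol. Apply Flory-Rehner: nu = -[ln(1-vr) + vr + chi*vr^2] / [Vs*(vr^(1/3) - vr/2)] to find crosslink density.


ln(1 - vr) = ln(1 - 0.375) = -0.4700
Numerator = -((-0.4700) + 0.375 + 0.47 * 0.375^2) = 0.0289
Denominator = 104.6 * (0.375^(1/3) - 0.375/2) = 55.8172
nu = 0.0289 / 55.8172 = 5.1794e-04 mol/cm^3

5.1794e-04 mol/cm^3


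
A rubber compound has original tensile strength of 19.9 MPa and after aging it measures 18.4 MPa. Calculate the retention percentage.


Retention = aged / original * 100
= 18.4 / 19.9 * 100
= 92.5%

92.5%


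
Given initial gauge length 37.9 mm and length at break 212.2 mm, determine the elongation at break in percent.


Elongation = (Lf - L0) / L0 * 100
= (212.2 - 37.9) / 37.9 * 100
= 174.3 / 37.9 * 100
= 459.9%

459.9%


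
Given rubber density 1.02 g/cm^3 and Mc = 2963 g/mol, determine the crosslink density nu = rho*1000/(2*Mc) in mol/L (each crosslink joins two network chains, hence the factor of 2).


nu = rho * 1000 / (2 * Mc)
nu = 1.02 * 1000 / (2 * 2963)
nu = 1020.0 / 5926
nu = 0.1721 mol/L

0.1721 mol/L


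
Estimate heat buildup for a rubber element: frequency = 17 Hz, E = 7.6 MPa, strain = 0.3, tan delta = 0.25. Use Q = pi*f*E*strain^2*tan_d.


Q = pi * f * E * strain^2 * tan_d
= pi * 17 * 7.6 * 0.3^2 * 0.25
= pi * 17 * 7.6 * 0.0900 * 0.25
= 9.1326

Q = 9.1326


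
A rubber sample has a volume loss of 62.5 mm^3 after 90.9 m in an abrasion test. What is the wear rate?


Rate = volume_loss / distance
= 62.5 / 90.9
= 0.688 mm^3/m

0.688 mm^3/m


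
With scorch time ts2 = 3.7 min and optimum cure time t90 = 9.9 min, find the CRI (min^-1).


CRI = 100 / (t90 - ts2)
= 100 / (9.9 - 3.7)
= 100 / 6.2
= 16.13 min^-1

16.13 min^-1


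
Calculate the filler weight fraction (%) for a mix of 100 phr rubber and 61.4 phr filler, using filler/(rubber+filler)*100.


Filler % = filler / (rubber + filler) * 100
= 61.4 / (100 + 61.4) * 100
= 61.4 / 161.4 * 100
= 38.04%

38.04%


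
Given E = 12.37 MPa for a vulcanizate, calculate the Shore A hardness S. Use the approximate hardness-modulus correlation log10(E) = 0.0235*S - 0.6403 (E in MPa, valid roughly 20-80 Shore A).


log10(E) = 0.0235*S - 0.6403  =>  S = (log10(E) + 0.6403) / 0.0235
log10(12.37) = 1.092370
S = (1.092370 + 0.6403) / 0.0235 = 1.732670 / 0.0235
S = 73.7

Shore A = 73.7


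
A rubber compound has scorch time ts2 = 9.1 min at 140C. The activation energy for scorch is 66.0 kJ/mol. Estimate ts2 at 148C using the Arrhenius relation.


Convert temperatures: T1 = 140 + 273.15 = 413.15 K, T2 = 148 + 273.15 = 421.15 K
ts2_new = 9.1 * exp(66000 / 8.314 * (1/421.15 - 1/413.15))
1/T2 - 1/T1 = -4.5978e-05
ts2_new = 6.32 min

6.32 min


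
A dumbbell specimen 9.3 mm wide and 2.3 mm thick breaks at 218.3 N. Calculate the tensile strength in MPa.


Area = width * thickness = 9.3 * 2.3 = 21.39 mm^2
TS = force / area = 218.3 / 21.39 = 10.21 MPa

10.21 MPa


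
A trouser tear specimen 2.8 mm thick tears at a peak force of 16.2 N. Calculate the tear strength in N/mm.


Tear strength = force / thickness
= 16.2 / 2.8
= 5.79 N/mm

5.79 N/mm


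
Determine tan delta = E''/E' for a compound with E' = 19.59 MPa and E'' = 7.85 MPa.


tan delta = E'' / E'
= 7.85 / 19.59
= 0.4007

tan delta = 0.4007


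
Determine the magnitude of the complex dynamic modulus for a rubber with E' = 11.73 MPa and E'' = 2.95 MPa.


|E*| = sqrt(E'^2 + E''^2)
= sqrt(11.73^2 + 2.95^2)
= sqrt(137.5929 + 8.7025)
= 12.095 MPa

12.095 MPa


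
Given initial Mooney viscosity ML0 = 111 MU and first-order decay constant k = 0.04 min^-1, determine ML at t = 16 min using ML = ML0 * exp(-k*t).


ML = ML0 * exp(-k * t)
ML = 111 * exp(-0.04 * 16)
ML = 111 * 0.5273
ML = 58.53 MU

58.53 MU


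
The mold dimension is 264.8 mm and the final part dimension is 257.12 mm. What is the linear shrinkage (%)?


Shrinkage = (mold - part) / mold * 100
= (264.8 - 257.12) / 264.8 * 100
= 7.68 / 264.8 * 100
= 2.9%

2.9%


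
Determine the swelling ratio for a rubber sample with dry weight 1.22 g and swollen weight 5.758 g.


Q = W_swollen / W_dry
Q = 5.758 / 1.22
Q = 4.72

Q = 4.72


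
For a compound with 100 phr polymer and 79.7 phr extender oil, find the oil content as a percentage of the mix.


Oil % = oil / (100 + oil) * 100
= 79.7 / (100 + 79.7) * 100
= 79.7 / 179.7 * 100
= 44.35%

44.35%


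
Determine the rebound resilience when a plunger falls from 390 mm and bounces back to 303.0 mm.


Resilience = h_rebound / h_drop * 100
= 303.0 / 390 * 100
= 77.7%

77.7%


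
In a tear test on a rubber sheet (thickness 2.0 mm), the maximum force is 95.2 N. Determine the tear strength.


Tear strength = force / thickness
= 95.2 / 2.0
= 47.6 N/mm

47.6 N/mm


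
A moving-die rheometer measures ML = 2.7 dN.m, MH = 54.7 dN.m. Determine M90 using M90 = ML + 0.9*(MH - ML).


M90 = ML + 0.9 * (MH - ML)
M90 = 2.7 + 0.9 * (54.7 - 2.7)
M90 = 2.7 + 0.9 * 52.0
M90 = 49.5 dN.m

49.5 dN.m


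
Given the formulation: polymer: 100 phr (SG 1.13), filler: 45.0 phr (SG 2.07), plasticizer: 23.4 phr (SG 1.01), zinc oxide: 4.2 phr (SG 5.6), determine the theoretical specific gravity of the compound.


Sum of weights = 172.6
Volume contributions:
  polymer: 100/1.13 = 88.4956
  filler: 45.0/2.07 = 21.7391
  plasticizer: 23.4/1.01 = 23.1683
  zinc oxide: 4.2/5.6 = 0.7500
Sum of volumes = 134.1530
SG = 172.6 / 134.1530 = 1.287

SG = 1.287


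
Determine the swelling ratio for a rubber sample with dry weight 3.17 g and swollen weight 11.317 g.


Q = W_swollen / W_dry
Q = 11.317 / 3.17
Q = 3.57

Q = 3.57


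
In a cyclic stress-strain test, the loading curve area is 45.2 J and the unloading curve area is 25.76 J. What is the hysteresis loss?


Hysteresis loss = loading - unloading
= 45.2 - 25.76
= 19.44 J

19.44 J


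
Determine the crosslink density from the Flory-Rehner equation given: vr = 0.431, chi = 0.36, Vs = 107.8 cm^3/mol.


ln(1 - vr) = ln(1 - 0.431) = -0.5639
Numerator = -((-0.5639) + 0.431 + 0.36 * 0.431^2) = 0.0660
Denominator = 107.8 * (0.431^(1/3) - 0.431/2) = 58.1979
nu = 0.0660 / 58.1979 = 0.0011 mol/cm^3

0.0011 mol/cm^3


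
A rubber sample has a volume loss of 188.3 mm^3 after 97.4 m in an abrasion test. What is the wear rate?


Rate = volume_loss / distance
= 188.3 / 97.4
= 1.933 mm^3/m

1.933 mm^3/m


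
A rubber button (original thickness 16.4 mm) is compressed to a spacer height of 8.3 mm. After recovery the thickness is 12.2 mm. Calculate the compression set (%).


CS = (t0 - recovered) / (t0 - ts) * 100
= (16.4 - 12.2) / (16.4 - 8.3) * 100
= 4.2 / 8.1 * 100
= 51.9%

51.9%


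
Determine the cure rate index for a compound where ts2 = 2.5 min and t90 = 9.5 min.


CRI = 100 / (t90 - ts2)
= 100 / (9.5 - 2.5)
= 100 / 7.0
= 14.29 min^-1

14.29 min^-1


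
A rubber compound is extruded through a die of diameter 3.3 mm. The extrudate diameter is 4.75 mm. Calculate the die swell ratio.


Die swell ratio = D_extrudate / D_die
= 4.75 / 3.3
= 1.439

Die swell = 1.439


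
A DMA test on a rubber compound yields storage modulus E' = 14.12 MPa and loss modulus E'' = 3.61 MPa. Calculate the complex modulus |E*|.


|E*| = sqrt(E'^2 + E''^2)
= sqrt(14.12^2 + 3.61^2)
= sqrt(199.3744 + 13.0321)
= 14.574 MPa

14.574 MPa


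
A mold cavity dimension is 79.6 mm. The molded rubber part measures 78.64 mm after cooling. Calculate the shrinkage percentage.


Shrinkage = (mold - part) / mold * 100
= (79.6 - 78.64) / 79.6 * 100
= 0.96 / 79.6 * 100
= 1.21%

1.21%


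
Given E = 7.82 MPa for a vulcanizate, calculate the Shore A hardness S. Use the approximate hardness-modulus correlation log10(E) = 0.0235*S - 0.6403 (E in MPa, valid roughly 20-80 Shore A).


log10(E) = 0.0235*S - 0.6403  =>  S = (log10(E) + 0.6403) / 0.0235
log10(7.82) = 0.893207
S = (0.893207 + 0.6403) / 0.0235 = 1.533507 / 0.0235
S = 65.3

Shore A = 65.3


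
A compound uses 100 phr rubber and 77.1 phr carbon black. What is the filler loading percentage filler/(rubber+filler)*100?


Filler % = filler / (rubber + filler) * 100
= 77.1 / (100 + 77.1) * 100
= 77.1 / 177.1 * 100
= 43.53%

43.53%


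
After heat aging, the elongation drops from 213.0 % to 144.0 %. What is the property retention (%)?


Retention = aged / original * 100
= 144.0 / 213.0 * 100
= 67.6%

67.6%


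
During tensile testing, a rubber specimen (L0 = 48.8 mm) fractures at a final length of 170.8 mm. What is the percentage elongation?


Elongation = (Lf - L0) / L0 * 100
= (170.8 - 48.8) / 48.8 * 100
= 122.0 / 48.8 * 100
= 250.0%

250.0%


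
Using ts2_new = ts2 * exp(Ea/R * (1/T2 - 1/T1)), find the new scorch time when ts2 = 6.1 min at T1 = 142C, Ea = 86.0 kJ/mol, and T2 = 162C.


Convert temperatures: T1 = 142 + 273.15 = 415.15 K, T2 = 162 + 273.15 = 435.15 K
ts2_new = 6.1 * exp(86000 / 8.314 * (1/435.15 - 1/415.15))
1/T2 - 1/T1 = -1.1071e-04
ts2_new = 1.94 min

1.94 min


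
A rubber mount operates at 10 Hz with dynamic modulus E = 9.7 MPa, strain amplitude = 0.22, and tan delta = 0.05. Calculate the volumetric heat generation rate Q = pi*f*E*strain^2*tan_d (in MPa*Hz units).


Q = pi * f * E * strain^2 * tan_d
= pi * 10 * 9.7 * 0.22^2 * 0.05
= pi * 10 * 9.7 * 0.0484 * 0.05
= 0.7375

Q = 0.7375


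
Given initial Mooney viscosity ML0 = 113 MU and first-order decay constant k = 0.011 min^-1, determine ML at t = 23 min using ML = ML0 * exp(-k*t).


ML = ML0 * exp(-k * t)
ML = 113 * exp(-0.011 * 23)
ML = 113 * 0.7765
ML = 87.74 MU

87.74 MU


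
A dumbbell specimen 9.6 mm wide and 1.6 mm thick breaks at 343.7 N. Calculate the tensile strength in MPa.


Area = width * thickness = 9.6 * 1.6 = 15.36 mm^2
TS = force / area = 343.7 / 15.36 = 22.38 MPa

22.38 MPa


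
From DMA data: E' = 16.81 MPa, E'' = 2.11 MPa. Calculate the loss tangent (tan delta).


tan delta = E'' / E'
= 2.11 / 16.81
= 0.1255

tan delta = 0.1255


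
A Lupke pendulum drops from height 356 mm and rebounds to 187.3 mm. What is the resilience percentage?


Resilience = h_rebound / h_drop * 100
= 187.3 / 356 * 100
= 52.6%

52.6%


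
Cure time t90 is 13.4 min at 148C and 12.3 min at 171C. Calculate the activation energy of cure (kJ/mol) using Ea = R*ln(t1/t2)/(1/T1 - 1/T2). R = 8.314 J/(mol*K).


T1 = 421.15 K, T2 = 444.15 K
1/T1 - 1/T2 = 1.2296e-04
ln(t1/t2) = ln(13.4/12.3) = 0.0857
Ea = 8.314 * 0.0857 / 1.2296e-04 = 5791.6676 J/mol
Ea = 5.79 kJ/mol

5.79 kJ/mol


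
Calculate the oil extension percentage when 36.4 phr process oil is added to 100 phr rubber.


Oil % = oil / (100 + oil) * 100
= 36.4 / (100 + 36.4) * 100
= 36.4 / 136.4 * 100
= 26.69%

26.69%


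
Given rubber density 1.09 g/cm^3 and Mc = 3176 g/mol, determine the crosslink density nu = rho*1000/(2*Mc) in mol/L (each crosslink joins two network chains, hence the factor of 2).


nu = rho * 1000 / (2 * Mc)
nu = 1.09 * 1000 / (2 * 3176)
nu = 1090.0 / 6352
nu = 0.1716 mol/L

0.1716 mol/L


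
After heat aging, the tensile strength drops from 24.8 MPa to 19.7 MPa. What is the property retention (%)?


Retention = aged / original * 100
= 19.7 / 24.8 * 100
= 79.4%

79.4%


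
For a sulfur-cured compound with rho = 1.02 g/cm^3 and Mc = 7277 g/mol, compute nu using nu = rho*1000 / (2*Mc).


nu = rho * 1000 / (2 * Mc)
nu = 1.02 * 1000 / (2 * 7277)
nu = 1020.0 / 14554
nu = 0.0701 mol/L

0.0701 mol/L


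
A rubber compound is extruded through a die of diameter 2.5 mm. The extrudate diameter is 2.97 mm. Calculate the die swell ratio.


Die swell ratio = D_extrudate / D_die
= 2.97 / 2.5
= 1.188

Die swell = 1.188


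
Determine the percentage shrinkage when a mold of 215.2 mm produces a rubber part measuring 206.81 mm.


Shrinkage = (mold - part) / mold * 100
= (215.2 - 206.81) / 215.2 * 100
= 8.39 / 215.2 * 100
= 3.9%

3.9%


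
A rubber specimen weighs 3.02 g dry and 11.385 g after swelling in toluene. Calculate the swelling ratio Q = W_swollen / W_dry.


Q = W_swollen / W_dry
Q = 11.385 / 3.02
Q = 3.77

Q = 3.77


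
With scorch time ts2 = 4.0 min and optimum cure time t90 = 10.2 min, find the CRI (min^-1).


CRI = 100 / (t90 - ts2)
= 100 / (10.2 - 4.0)
= 100 / 6.2
= 16.13 min^-1

16.13 min^-1


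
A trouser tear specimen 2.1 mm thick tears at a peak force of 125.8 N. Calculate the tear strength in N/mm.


Tear strength = force / thickness
= 125.8 / 2.1
= 59.9 N/mm

59.9 N/mm


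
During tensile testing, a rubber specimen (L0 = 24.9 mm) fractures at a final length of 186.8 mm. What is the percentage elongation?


Elongation = (Lf - L0) / L0 * 100
= (186.8 - 24.9) / 24.9 * 100
= 161.9 / 24.9 * 100
= 650.2%

650.2%


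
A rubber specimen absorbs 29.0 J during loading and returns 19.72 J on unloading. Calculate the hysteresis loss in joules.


Hysteresis loss = loading - unloading
= 29.0 - 19.72
= 9.28 J

9.28 J


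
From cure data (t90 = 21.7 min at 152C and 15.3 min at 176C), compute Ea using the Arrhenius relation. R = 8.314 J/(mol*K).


T1 = 425.15 K, T2 = 449.15 K
1/T1 - 1/T2 = 1.2568e-04
ln(t1/t2) = ln(21.7/15.3) = 0.3495
Ea = 8.314 * 0.3495 / 1.2568e-04 = 23116.8754 J/mol
Ea = 23.12 kJ/mol

23.12 kJ/mol


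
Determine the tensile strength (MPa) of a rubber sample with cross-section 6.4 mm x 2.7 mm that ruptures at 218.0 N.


Area = width * thickness = 6.4 * 2.7 = 17.28 mm^2
TS = force / area = 218.0 / 17.28 = 12.62 MPa

12.62 MPa


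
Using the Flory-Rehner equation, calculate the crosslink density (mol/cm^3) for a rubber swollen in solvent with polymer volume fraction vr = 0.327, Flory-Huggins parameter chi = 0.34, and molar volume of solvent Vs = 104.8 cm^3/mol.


ln(1 - vr) = ln(1 - 0.327) = -0.3960
Numerator = -((-0.3960) + 0.327 + 0.34 * 0.327^2) = 0.0327
Denominator = 104.8 * (0.327^(1/3) - 0.327/2) = 55.0663
nu = 0.0327 / 55.0663 = 5.9300e-04 mol/cm^3

5.9300e-04 mol/cm^3


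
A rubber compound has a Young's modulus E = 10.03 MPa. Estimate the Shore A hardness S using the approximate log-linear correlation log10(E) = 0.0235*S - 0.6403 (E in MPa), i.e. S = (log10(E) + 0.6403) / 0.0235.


log10(E) = 0.0235*S - 0.6403  =>  S = (log10(E) + 0.6403) / 0.0235
log10(10.03) = 1.001301
S = (1.001301 + 0.6403) / 0.0235 = 1.641601 / 0.0235
S = 69.9

Shore A = 69.9


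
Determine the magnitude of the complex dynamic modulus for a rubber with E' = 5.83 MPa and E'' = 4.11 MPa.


|E*| = sqrt(E'^2 + E''^2)
= sqrt(5.83^2 + 4.11^2)
= sqrt(33.9889 + 16.8921)
= 7.133 MPa

7.133 MPa


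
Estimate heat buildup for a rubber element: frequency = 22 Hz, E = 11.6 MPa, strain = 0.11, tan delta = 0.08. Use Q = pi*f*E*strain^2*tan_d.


Q = pi * f * E * strain^2 * tan_d
= pi * 22 * 11.6 * 0.11^2 * 0.08
= pi * 22 * 11.6 * 0.0121 * 0.08
= 0.7761

Q = 0.7761


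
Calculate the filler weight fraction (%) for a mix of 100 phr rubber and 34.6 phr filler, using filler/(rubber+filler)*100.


Filler % = filler / (rubber + filler) * 100
= 34.6 / (100 + 34.6) * 100
= 34.6 / 134.6 * 100
= 25.71%

25.71%


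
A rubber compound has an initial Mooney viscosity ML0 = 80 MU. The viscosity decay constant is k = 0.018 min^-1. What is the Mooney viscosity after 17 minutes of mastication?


ML = ML0 * exp(-k * t)
ML = 80 * exp(-0.018 * 17)
ML = 80 * 0.7364
ML = 58.91 MU

58.91 MU


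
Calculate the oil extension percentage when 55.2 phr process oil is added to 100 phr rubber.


Oil % = oil / (100 + oil) * 100
= 55.2 / (100 + 55.2) * 100
= 55.2 / 155.2 * 100
= 35.57%

35.57%


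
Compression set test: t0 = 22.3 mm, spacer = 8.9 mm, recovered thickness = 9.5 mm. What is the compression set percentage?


CS = (t0 - recovered) / (t0 - ts) * 100
= (22.3 - 9.5) / (22.3 - 8.9) * 100
= 12.8 / 13.4 * 100
= 95.5%

95.5%


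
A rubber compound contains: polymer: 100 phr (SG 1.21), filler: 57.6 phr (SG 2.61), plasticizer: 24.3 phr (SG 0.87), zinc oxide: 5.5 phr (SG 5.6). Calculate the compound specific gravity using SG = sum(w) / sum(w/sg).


Sum of weights = 187.4
Volume contributions:
  polymer: 100/1.21 = 82.6446
  filler: 57.6/2.61 = 22.0690
  plasticizer: 24.3/0.87 = 27.9310
  zinc oxide: 5.5/5.6 = 0.9821
Sum of volumes = 133.6268
SG = 187.4 / 133.6268 = 1.402

SG = 1.402


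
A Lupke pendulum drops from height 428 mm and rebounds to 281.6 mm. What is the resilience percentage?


Resilience = h_rebound / h_drop * 100
= 281.6 / 428 * 100
= 65.8%

65.8%


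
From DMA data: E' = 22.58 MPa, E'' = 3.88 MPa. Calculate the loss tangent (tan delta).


tan delta = E'' / E'
= 3.88 / 22.58
= 0.1718

tan delta = 0.1718


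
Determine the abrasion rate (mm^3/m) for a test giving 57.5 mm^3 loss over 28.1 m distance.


Rate = volume_loss / distance
= 57.5 / 28.1
= 2.046 mm^3/m

2.046 mm^3/m


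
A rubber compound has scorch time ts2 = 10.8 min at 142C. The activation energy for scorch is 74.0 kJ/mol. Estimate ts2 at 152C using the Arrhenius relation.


Convert temperatures: T1 = 142 + 273.15 = 415.15 K, T2 = 152 + 273.15 = 425.15 K
ts2_new = 10.8 * exp(74000 / 8.314 * (1/425.15 - 1/415.15))
1/T2 - 1/T1 = -5.6657e-05
ts2_new = 6.52 min

6.52 min


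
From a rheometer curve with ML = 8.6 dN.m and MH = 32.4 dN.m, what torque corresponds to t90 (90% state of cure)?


M90 = ML + 0.9 * (MH - ML)
M90 = 8.6 + 0.9 * (32.4 - 8.6)
M90 = 8.6 + 0.9 * 23.8
M90 = 30.02 dN.m

30.02 dN.m


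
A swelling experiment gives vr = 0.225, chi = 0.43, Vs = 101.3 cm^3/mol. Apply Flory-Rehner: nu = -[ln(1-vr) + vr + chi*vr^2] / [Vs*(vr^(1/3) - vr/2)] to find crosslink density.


ln(1 - vr) = ln(1 - 0.225) = -0.2549
Numerator = -((-0.2549) + 0.225 + 0.43 * 0.225^2) = 0.0081
Denominator = 101.3 * (0.225^(1/3) - 0.225/2) = 50.2165
nu = 0.0081 / 50.2165 = 1.6177e-04 mol/cm^3

1.6177e-04 mol/cm^3


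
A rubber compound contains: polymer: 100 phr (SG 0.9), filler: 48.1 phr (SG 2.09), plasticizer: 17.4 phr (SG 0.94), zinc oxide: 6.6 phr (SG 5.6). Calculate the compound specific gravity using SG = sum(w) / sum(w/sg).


Sum of weights = 172.1
Volume contributions:
  polymer: 100/0.9 = 111.1111
  filler: 48.1/2.09 = 23.0144
  plasticizer: 17.4/0.94 = 18.5106
  zinc oxide: 6.6/5.6 = 1.1786
Sum of volumes = 153.8147
SG = 172.1 / 153.8147 = 1.119

SG = 1.119


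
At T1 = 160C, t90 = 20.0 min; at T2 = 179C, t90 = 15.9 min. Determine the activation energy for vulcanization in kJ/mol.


T1 = 433.15 K, T2 = 452.15 K
1/T1 - 1/T2 = 9.7014e-05
ln(t1/t2) = ln(20.0/15.9) = 0.2294
Ea = 8.314 * 0.2294 / 9.7014e-05 = 19660.5475 J/mol
Ea = 19.66 kJ/mol

19.66 kJ/mol


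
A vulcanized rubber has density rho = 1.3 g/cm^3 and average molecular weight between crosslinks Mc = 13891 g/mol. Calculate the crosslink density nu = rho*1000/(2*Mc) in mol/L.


nu = rho * 1000 / (2 * Mc)
nu = 1.3 * 1000 / (2 * 13891)
nu = 1300.0 / 27782
nu = 0.0468 mol/L

0.0468 mol/L


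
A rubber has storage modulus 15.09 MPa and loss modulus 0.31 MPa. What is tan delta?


tan delta = E'' / E'
= 0.31 / 15.09
= 0.0205

tan delta = 0.0205


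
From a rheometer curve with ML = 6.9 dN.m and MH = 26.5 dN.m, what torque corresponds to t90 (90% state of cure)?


M90 = ML + 0.9 * (MH - ML)
M90 = 6.9 + 0.9 * (26.5 - 6.9)
M90 = 6.9 + 0.9 * 19.6
M90 = 24.54 dN.m

24.54 dN.m


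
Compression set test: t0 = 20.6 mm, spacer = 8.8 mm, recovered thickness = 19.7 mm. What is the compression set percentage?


CS = (t0 - recovered) / (t0 - ts) * 100
= (20.6 - 19.7) / (20.6 - 8.8) * 100
= 0.9 / 11.8 * 100
= 7.6%

7.6%


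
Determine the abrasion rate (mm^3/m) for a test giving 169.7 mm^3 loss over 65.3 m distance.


Rate = volume_loss / distance
= 169.7 / 65.3
= 2.599 mm^3/m

2.599 mm^3/m


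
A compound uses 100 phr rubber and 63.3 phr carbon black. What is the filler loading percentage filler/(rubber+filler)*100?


Filler % = filler / (rubber + filler) * 100
= 63.3 / (100 + 63.3) * 100
= 63.3 / 163.3 * 100
= 38.76%

38.76%


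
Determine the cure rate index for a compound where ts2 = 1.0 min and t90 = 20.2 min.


CRI = 100 / (t90 - ts2)
= 100 / (20.2 - 1.0)
= 100 / 19.2
= 5.21 min^-1

5.21 min^-1


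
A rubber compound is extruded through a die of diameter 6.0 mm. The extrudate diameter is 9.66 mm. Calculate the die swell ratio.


Die swell ratio = D_extrudate / D_die
= 9.66 / 6.0
= 1.61

Die swell = 1.61


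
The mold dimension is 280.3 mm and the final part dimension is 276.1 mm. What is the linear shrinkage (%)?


Shrinkage = (mold - part) / mold * 100
= (280.3 - 276.1) / 280.3 * 100
= 4.2 / 280.3 * 100
= 1.5%

1.5%


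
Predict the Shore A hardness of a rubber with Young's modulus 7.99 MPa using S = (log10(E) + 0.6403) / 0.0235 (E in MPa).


log10(E) = 0.0235*S - 0.6403  =>  S = (log10(E) + 0.6403) / 0.0235
log10(7.99) = 0.902547
S = (0.902547 + 0.6403) / 0.0235 = 1.542847 / 0.0235
S = 65.7

Shore A = 65.7


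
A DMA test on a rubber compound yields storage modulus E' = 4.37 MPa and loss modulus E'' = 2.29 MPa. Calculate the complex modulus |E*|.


|E*| = sqrt(E'^2 + E''^2)
= sqrt(4.37^2 + 2.29^2)
= sqrt(19.0969 + 5.2441)
= 4.934 MPa

4.934 MPa


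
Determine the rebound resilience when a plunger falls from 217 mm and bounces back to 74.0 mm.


Resilience = h_rebound / h_drop * 100
= 74.0 / 217 * 100
= 34.1%

34.1%


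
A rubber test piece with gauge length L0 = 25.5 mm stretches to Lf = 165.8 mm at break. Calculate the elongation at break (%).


Elongation = (Lf - L0) / L0 * 100
= (165.8 - 25.5) / 25.5 * 100
= 140.3 / 25.5 * 100
= 550.2%

550.2%


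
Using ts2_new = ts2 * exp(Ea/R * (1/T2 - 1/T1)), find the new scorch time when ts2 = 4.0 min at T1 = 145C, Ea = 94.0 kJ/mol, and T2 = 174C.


Convert temperatures: T1 = 145 + 273.15 = 418.15 K, T2 = 174 + 273.15 = 447.15 K
ts2_new = 4.0 * exp(94000 / 8.314 * (1/447.15 - 1/418.15))
1/T2 - 1/T1 = -1.5510e-04
ts2_new = 0.69 min

0.69 min


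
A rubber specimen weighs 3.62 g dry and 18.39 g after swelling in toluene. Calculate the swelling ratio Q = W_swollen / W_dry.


Q = W_swollen / W_dry
Q = 18.39 / 3.62
Q = 5.08

Q = 5.08


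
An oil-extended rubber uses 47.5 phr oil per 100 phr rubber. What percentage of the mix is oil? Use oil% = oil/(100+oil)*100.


Oil % = oil / (100 + oil) * 100
= 47.5 / (100 + 47.5) * 100
= 47.5 / 147.5 * 100
= 32.2%

32.2%


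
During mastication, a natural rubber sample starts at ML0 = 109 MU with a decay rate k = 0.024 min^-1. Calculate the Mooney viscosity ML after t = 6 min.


ML = ML0 * exp(-k * t)
ML = 109 * exp(-0.024 * 6)
ML = 109 * 0.8659
ML = 94.38 MU

94.38 MU


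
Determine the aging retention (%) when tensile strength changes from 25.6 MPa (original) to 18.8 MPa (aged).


Retention = aged / original * 100
= 18.8 / 25.6 * 100
= 73.4%

73.4%


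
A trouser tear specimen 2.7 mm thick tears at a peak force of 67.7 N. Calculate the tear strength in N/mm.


Tear strength = force / thickness
= 67.7 / 2.7
= 25.07 N/mm

25.07 N/mm


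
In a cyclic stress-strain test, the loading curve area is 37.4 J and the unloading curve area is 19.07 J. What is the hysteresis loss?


Hysteresis loss = loading - unloading
= 37.4 - 19.07
= 18.33 J

18.33 J


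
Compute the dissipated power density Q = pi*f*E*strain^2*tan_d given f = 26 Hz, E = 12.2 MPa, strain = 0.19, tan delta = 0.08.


Q = pi * f * E * strain^2 * tan_d
= pi * 26 * 12.2 * 0.19^2 * 0.08
= pi * 26 * 12.2 * 0.0361 * 0.08
= 2.8779

Q = 2.8779


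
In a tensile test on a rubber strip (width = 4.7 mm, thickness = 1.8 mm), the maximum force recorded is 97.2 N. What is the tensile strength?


Area = width * thickness = 4.7 * 1.8 = 8.46 mm^2
TS = force / area = 97.2 / 8.46 = 11.49 MPa

11.49 MPa


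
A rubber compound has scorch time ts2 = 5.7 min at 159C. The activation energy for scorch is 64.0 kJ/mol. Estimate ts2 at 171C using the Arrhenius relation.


Convert temperatures: T1 = 159 + 273.15 = 432.15 K, T2 = 171 + 273.15 = 444.15 K
ts2_new = 5.7 * exp(64000 / 8.314 * (1/444.15 - 1/432.15))
1/T2 - 1/T1 = -6.2520e-05
ts2_new = 3.52 min

3.52 min


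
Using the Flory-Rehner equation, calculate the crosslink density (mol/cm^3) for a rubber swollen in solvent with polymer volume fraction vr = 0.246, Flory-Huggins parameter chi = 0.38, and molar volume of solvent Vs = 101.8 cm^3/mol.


ln(1 - vr) = ln(1 - 0.246) = -0.2824
Numerator = -((-0.2824) + 0.246 + 0.38 * 0.246^2) = 0.0134
Denominator = 101.8 * (0.246^(1/3) - 0.246/2) = 51.2647
nu = 0.0134 / 51.2647 = 2.6074e-04 mol/cm^3

2.6074e-04 mol/cm^3


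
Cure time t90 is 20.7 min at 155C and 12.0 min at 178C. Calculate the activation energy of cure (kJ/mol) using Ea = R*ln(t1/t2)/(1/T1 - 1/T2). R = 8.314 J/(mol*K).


T1 = 428.15 K, T2 = 451.15 K
1/T1 - 1/T2 = 1.1907e-04
ln(t1/t2) = ln(20.7/12.0) = 0.5452
Ea = 8.314 * 0.5452 / 1.1907e-04 = 38069.4400 J/mol
Ea = 38.07 kJ/mol

38.07 kJ/mol


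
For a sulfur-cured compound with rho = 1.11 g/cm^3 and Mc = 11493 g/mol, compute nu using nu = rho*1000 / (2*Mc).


nu = rho * 1000 / (2 * Mc)
nu = 1.11 * 1000 / (2 * 11493)
nu = 1110.0 / 22986
nu = 0.0483 mol/L

0.0483 mol/L


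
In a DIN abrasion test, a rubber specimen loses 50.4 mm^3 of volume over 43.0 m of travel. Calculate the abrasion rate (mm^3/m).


Rate = volume_loss / distance
= 50.4 / 43.0
= 1.172 mm^3/m

1.172 mm^3/m


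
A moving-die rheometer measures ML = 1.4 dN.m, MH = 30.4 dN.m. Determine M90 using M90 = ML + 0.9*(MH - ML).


M90 = ML + 0.9 * (MH - ML)
M90 = 1.4 + 0.9 * (30.4 - 1.4)
M90 = 1.4 + 0.9 * 29.0
M90 = 27.5 dN.m

27.5 dN.m
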